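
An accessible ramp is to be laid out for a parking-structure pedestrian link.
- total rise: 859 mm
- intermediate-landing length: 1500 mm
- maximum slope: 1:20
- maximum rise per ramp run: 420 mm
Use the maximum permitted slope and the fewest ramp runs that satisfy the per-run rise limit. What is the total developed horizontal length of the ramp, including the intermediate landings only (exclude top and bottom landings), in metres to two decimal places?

20.18 m

859 / 420 = 2.045 → round up to 3 ramp runs. That means 2 intermediate landings.
Horizontal run for 859 mm of rise at 1:20 is 859 × 20 = 17180 mm.
2 intermediate landings contribute 2 × 1500 = 3000 mm.
Developed length = 17180 + 3000 = 20180 mm.
= 20.18 m.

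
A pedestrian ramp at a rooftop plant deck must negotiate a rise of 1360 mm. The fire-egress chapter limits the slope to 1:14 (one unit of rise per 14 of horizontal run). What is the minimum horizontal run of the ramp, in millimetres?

At 1:14 the run is 14 × 1360 = 19040 mm.

19040 mm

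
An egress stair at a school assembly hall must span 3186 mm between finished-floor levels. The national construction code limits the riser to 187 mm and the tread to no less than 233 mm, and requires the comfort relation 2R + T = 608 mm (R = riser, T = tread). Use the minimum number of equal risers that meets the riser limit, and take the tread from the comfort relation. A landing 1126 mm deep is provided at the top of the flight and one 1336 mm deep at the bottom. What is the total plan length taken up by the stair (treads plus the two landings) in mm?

3186 / 187 = 17.04, so 18 risers are needed.
Each riser is 3186/18 = 177 mm (≤ 187 mm).
Tread T = 608 − 2 × 177 = 254 mm (≥ 233 mm).
Going = (18 − 1) × 254 = 4318 mm.
Enclosure = 4318 + 1126 + 1336 = 6780 mm.

6780 mm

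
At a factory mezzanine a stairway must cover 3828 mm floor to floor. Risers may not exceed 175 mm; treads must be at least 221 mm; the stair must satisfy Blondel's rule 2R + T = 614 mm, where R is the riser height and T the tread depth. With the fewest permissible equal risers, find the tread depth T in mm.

At most 175 each: 3828/175 = 21.87, giving 22 risers.
Riser R = 3828 / 22 = 174 mm, within the 175 mm limit.
T = 614 − 2·174 = 266 mm, which satisfies the 221 mm minimum.

266 mm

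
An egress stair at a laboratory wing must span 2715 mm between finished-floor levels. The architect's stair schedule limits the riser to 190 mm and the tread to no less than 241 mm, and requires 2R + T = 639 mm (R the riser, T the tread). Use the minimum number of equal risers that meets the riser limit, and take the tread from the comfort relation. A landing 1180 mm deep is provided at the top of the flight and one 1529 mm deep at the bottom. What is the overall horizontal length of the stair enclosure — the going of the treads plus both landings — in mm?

2715 / 190 = 14.29, so 15 risers are needed.
Riser R = 2715 / 15 = 181 mm, within the 190 mm limit.
T = 639 − 2·181 = 277 mm, which satisfies the 241 mm minimum.
Treads = 15 − 1 = 14; going = 14 × 277 = 3878 mm.
Enclosure = 3878 + 1180 + 1529 = 6587 mm.

6587 mm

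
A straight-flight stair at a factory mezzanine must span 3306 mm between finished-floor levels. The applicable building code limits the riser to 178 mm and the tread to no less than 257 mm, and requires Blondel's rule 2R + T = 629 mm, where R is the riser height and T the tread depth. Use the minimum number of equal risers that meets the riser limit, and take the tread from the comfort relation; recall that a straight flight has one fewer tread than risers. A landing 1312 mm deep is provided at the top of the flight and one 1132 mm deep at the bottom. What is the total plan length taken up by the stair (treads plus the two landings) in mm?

⌈3306/178⌉ = 19 risers.
R = 3306 ÷ 19 = 174 mm.
From 2R + T = 629: T = 629 − 348 = 281 mm.
Treads = 19 − 1 = 18; going = 18 × 281 = 5058 mm.
Enclosure = 5058 + 1312 + 1132 = 7502 mm.

7502 mm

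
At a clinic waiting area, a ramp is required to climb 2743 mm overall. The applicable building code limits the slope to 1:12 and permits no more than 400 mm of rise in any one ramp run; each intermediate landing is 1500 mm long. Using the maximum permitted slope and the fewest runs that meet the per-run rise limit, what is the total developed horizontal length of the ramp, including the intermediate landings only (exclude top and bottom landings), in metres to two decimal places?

41.92 m

At most 400 each: 2743/400 = 6.86, giving 7 ramp runs. That means 6 intermediate landings.
Ramp run (horizontal) at 1:12: 2743 × 12 = 32916 mm.
Intermediate landings: 6 × 1500 = 9000 mm.
Developed length = 32916 + 9000 = 41916 mm.
= 41.92 m.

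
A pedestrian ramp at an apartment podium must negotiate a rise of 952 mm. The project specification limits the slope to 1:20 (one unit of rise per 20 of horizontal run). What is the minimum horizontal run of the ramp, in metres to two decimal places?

19.04 m

Run = rise × 20 = 952 × 20 = 19040 mm.
19040 mm = 19.04 m.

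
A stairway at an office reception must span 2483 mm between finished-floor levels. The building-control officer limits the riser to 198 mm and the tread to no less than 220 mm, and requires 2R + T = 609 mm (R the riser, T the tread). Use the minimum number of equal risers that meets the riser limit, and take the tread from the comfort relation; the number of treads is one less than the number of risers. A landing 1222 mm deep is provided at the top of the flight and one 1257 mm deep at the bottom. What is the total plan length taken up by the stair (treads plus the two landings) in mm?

5203 mm

⌈2483/198⌉ = 13 risers.
Riser R = 2483 / 13 = 191 mm, within the 198 mm limit.
From 2R + T = 609: T = 609 − 382 = 227 mm.
Going = (13 − 1) × 227 = 2724 mm.
Enclosure = 2724 + 1222 + 1257 = 5203 mm.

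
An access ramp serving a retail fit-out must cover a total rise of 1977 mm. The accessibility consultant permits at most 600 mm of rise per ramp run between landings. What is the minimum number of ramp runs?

4 runs

1977 / 600 = 3.29, so 4 ramp runs are needed.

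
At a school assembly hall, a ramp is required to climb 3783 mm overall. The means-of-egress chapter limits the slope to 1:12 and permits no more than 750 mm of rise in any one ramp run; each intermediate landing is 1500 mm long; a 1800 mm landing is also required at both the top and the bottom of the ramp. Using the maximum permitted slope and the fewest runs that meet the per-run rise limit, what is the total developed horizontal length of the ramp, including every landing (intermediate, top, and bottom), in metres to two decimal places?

56.50 m

3783 / 750 = 5.04, so 6 ramp runs are needed. That means 5 intermediate landings.
Horizontal run for 3783 mm of rise at 1:12 is 3783 × 12 = 45396 mm.
Intermediate landings: 5 × 1500 = 7500 mm.
Top and bottom landings: 2 × 1800 = 3600 mm.
Total = 45396 + 7500 + 3600 = 56496 mm.
= 56.50 m.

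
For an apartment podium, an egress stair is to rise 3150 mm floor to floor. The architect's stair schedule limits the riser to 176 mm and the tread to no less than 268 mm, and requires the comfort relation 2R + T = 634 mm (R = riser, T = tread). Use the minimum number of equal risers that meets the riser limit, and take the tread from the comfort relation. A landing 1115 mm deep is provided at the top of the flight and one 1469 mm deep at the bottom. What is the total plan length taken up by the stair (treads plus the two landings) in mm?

3150 / 176 = 17.898 → round up to 18 risers.
Riser R = 3150 / 18 = 175 mm, within the 176 mm limit.
From 2R + T = 634: T = 634 − 350 = 284 mm.
Treads = 18 − 1 = 17; going = 17 × 284 = 4828 mm.
Add landings: 4828 + 1115 + 1469 = 7412 mm.

7412 mm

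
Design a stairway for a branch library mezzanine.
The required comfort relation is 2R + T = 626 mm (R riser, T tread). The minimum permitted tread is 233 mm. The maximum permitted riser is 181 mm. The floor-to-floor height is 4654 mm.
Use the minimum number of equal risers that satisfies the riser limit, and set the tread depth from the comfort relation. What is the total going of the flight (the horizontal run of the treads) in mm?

6700 mm

⌈4654/181⌉ = 26 risers.
Each riser is 4654/26 = 179 mm (≤ 181 mm).
Tread T = 626 − 2 × 179 = 268 mm (≥ 233 mm).
26 risers give 25 treads; going = 25 × 268 = 6700 mm.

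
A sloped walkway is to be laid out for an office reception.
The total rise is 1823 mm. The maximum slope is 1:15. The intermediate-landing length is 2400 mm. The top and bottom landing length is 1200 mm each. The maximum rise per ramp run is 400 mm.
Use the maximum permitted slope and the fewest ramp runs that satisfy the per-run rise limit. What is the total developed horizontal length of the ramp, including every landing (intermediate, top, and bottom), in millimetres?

39345 mm

⌈1823/400⌉ = 5 ramp runs. That means 4 intermediate landings.
Ramp run (horizontal) at 1:15: 1823 × 15 = 27345 mm.
Intermediate landings: 4 × 2400 = 9600 mm.
Top and bottom landings: 2 × 1200 = 2400 mm.
Total = 27345 + 9600 + 2400 = 39345 mm.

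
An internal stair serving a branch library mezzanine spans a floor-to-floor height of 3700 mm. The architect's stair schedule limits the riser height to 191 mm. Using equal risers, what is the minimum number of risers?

20 risers

3700 / 191 = 19.37, so 20 risers are needed.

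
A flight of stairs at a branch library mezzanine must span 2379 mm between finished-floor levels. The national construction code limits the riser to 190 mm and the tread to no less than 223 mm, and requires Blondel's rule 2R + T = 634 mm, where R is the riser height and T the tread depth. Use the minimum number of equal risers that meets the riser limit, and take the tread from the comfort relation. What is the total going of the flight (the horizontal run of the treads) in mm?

At most 190 each: 2379/190 = 12.52, giving 13 risers.
R = 2379 ÷ 13 = 183 mm.
T = 634 − 2·183 = 268 mm, which satisfies the 223 mm minimum.
Treads = 13 − 1 = 12; going = 12 × 268 = 3216 mm.

3216 mm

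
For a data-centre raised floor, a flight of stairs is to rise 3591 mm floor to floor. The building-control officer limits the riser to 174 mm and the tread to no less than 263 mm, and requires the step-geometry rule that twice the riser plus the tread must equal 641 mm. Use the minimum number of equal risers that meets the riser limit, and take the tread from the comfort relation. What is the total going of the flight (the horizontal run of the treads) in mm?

⌈3591/174⌉ = 21 risers.
Each riser is 3591/21 = 171 mm (≤ 174 mm).
T = 641 − 2·171 = 299 mm, which satisfies the 263 mm minimum.
Treads = 21 − 1 = 20; going = 20 × 299 = 5980 mm.

5980 mm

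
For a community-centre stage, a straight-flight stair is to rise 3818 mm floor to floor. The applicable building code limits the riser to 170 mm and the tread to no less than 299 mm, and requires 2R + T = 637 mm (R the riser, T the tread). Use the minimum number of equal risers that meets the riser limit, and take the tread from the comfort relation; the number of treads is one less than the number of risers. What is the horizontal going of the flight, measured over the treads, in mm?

At most 170 each: 3818/170 = 22.46, giving 23 risers.
Each riser is 3818/23 = 166 mm (≤ 170 mm).
T = 637 − 2·166 = 305 mm, which satisfies the 299 mm minimum.
Treads = 23 − 1 = 22; going = 22 × 305 = 6710 mm.

6710 mm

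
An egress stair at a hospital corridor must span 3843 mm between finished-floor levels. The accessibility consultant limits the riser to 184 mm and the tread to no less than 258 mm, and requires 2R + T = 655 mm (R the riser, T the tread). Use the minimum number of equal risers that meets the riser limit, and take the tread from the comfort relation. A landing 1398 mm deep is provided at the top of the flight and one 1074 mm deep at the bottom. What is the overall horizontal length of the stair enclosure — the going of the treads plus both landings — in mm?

8252 mm

⌈3843/184⌉ = 21 risers.
Riser R = 3843 / 21 = 183 mm, within the 184 mm limit.
Tread T = 655 − 2 × 183 = 289 mm (≥ 258 mm).
Going = (21 − 1) × 289 = 5780 mm.
Add landings: 5780 + 1398 + 1074 = 8252 mm.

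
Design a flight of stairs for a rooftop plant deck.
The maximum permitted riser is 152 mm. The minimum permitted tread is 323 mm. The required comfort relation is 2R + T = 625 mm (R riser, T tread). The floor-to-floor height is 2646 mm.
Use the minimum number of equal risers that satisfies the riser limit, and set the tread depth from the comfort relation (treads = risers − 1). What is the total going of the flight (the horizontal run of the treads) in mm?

5627 mm

2646 / 152 = 17.408 → round up to 18 risers.
R = 2646 ÷ 18 = 147 mm.
From 2R + T = 625: T = 625 − 294 = 331 mm.
Treads = 18 − 1 = 17; going = 17 × 331 = 5627 mm.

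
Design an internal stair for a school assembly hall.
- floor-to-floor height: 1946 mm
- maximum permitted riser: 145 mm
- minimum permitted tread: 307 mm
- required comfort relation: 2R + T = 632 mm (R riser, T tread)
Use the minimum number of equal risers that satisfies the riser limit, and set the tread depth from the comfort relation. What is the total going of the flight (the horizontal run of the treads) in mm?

4602 mm

1946 / 145 = 13.421 → round up to 14 risers.
R = 1946 ÷ 14 = 139 mm.
Tread T = 632 − 2 × 139 = 354 mm (≥ 307 mm).
Going = (14 − 1) × 354 = 4602 mm.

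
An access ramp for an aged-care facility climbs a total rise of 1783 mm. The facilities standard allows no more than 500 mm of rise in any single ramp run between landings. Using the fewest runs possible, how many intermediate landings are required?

At most 500 each: 1783/500 = 3.57, giving 4 ramp runs.
4 runs are separated by 3 intermediate landings.

3 intermediate landings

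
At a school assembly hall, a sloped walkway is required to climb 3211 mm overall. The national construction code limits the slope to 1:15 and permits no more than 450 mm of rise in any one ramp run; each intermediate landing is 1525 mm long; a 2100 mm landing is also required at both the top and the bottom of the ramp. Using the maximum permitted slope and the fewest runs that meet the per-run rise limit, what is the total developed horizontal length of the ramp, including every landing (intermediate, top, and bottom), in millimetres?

63040 mm

3211 / 450 = 7.136 → round up to 8 ramp runs. That means 7 intermediate landings.
Horizontal run for 3211 mm of rise at 1:15 is 3211 × 15 = 48165 mm.
7 intermediate landings contribute 7 × 1525 = 10675 mm.
Top and bottom landings: 2 × 2100 = 4200 mm.
Total = 48165 + 10675 + 4200 = 63040 mm.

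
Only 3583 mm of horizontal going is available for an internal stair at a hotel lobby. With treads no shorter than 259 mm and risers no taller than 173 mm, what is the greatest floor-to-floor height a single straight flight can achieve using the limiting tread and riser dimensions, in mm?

2422 mm

Treads that fit: ⌊3583 / 259⌋ = 13.
Risers = treads + 1 = 14.
Maximum height = 14 × 173 = 2422 mm.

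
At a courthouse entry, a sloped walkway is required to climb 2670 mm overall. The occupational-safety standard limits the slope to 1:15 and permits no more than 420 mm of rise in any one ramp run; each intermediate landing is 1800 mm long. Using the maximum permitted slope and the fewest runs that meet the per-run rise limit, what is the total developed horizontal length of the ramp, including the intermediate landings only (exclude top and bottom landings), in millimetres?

⌈2670/420⌉ = 7 ramp runs. That means 6 intermediate landings.
Horizontal run for 2670 mm of rise at 1:15 is 2670 × 15 = 40050 mm.
Intermediate landings: 6 × 1800 = 10800 mm.
Developed length = 40050 + 10800 = 50850 mm.

50850 mm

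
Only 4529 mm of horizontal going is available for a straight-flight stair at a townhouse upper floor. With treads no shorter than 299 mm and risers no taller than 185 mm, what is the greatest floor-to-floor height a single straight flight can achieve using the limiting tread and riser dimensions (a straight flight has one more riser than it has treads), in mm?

2960 mm

Treads that fit: ⌊4529 / 299⌋ = 15.
Risers = treads + 1 = 16.
Maximum height = 16 × 185 = 2960 mm.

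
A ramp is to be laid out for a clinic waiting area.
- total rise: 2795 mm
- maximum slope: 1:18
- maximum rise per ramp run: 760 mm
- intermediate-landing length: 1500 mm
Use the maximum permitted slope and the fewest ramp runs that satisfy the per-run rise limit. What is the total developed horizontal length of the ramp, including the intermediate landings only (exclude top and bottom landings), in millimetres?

54810 mm

At most 760 each: 2795/760 = 3.68, giving 4 ramp runs. That means 3 intermediate landings.
Horizontal run for 2795 mm of rise at 1:18 is 2795 × 18 = 50310 mm.
Intermediate landings: 3 × 1500 = 4500 mm.
Total developed length = 50310 + 4500 = 54810 mm.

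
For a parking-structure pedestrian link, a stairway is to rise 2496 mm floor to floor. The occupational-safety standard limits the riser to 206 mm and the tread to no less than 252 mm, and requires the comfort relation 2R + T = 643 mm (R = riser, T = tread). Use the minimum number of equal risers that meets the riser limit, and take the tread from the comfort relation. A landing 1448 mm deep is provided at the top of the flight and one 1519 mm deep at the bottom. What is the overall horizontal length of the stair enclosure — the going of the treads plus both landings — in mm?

2496 / 206 = 12.12, so 13 risers are needed.
Each riser is 2496/13 = 192 mm (≤ 206 mm).
From 2R + T = 643: T = 643 − 384 = 259 mm.
Going = (13 − 1) × 259 = 3108 mm.
Add landings: 3108 + 1448 + 1519 = 6075 mm.

6075 mm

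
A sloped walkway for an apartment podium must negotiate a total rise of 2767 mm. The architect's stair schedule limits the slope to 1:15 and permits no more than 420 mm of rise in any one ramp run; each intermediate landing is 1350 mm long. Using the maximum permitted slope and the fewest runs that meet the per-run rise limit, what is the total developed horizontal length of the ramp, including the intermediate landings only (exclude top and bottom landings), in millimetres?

2767 / 420 = 6.588 → round up to 7 ramp runs. That means 6 intermediate landings.
Horizontal run for 2767 mm of rise at 1:15 is 2767 × 15 = 41505 mm.
6 intermediate landings contribute 6 × 1350 = 8100 mm.
Developed length = 41505 + 8100 = 49605 mm.

49605 mm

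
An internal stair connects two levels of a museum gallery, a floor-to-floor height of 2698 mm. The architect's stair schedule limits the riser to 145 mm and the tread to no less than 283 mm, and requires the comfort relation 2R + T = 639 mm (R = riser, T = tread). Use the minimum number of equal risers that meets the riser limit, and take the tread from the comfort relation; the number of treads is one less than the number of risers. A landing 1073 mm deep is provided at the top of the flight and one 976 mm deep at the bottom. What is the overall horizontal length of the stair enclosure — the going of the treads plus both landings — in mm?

2698 / 145 = 18.607 → round up to 19 risers.
Riser R = 2698 / 19 = 142 mm, within the 145 mm limit.
From 2R + T = 639: T = 639 − 284 = 355 mm.
Going = (19 − 1) × 355 = 6390 mm.
Add landings: 6390 + 1073 + 976 = 8439 mm.

8439 mm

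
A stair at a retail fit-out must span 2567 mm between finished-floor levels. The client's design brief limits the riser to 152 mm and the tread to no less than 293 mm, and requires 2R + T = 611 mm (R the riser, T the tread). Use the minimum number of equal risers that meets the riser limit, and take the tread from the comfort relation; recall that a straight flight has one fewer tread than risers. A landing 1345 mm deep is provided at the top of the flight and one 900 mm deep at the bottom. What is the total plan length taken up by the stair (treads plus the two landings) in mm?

7189 mm

2567 / 152 = 16.888 → round up to 17 risers.
Each riser is 2567/17 = 151 mm (≤ 152 mm).
Tread T = 611 − 2 × 151 = 309 mm (≥ 293 mm).
Going = (17 − 1) × 309 = 4944 mm.
Add landings: 4944 + 1345 + 900 = 7189 mm.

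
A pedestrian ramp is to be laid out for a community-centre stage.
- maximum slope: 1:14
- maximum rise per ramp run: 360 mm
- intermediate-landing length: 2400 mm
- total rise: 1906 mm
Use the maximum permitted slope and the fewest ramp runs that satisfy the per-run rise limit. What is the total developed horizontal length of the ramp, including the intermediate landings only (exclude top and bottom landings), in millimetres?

38684 mm

⌈1906/360⌉ = 6 ramp runs. That means 5 intermediate landings.
Horizontal run for 1906 mm of rise at 1:14 is 1906 × 14 = 26684 mm.
5 intermediate landings contribute 5 × 2400 = 12000 mm.
Total developed length = 26684 + 12000 = 38684 mm.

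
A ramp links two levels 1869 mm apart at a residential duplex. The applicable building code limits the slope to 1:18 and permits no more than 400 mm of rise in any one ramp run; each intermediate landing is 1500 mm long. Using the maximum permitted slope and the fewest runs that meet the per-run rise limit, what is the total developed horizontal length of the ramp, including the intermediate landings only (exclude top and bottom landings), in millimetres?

39642 mm

At most 400 each: 1869/400 = 4.67, giving 5 ramp runs. That means 4 intermediate landings.
Ramp run (horizontal) at 1:18: 1869 × 18 = 33642 mm.
4 intermediate landings contribute 4 × 1500 = 6000 mm.
Developed length = 33642 + 6000 = 39642 mm.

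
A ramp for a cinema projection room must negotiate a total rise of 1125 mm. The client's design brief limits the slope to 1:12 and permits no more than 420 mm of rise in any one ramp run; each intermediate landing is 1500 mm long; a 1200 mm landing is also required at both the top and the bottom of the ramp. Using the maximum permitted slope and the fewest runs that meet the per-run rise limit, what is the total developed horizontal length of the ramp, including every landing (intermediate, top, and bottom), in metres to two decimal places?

⌈1125/420⌉ = 3 ramp runs. That means 2 intermediate landings.
Ramp run (horizontal) at 1:12: 1125 × 12 = 13500 mm.
Intermediate landings: 2 × 1500 = 3000 mm.
Top and bottom landings: 2 × 1200 = 2400 mm.
Total = 13500 + 3000 + 2400 = 18900 mm.
= 18.90 m.

18.90 m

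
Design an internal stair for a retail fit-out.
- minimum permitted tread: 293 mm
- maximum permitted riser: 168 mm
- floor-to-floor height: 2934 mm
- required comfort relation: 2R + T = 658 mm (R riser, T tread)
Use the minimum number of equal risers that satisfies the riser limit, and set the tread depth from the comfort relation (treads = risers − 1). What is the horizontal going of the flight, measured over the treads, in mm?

⌈2934/168⌉ = 18 risers.
Riser R = 2934 / 18 = 163 mm, within the 168 mm limit.
T = 658 − 2·163 = 332 mm, which satisfies the 293 mm minimum.
18 risers give 17 treads; going = 17 × 332 = 5644 mm.

5644 mm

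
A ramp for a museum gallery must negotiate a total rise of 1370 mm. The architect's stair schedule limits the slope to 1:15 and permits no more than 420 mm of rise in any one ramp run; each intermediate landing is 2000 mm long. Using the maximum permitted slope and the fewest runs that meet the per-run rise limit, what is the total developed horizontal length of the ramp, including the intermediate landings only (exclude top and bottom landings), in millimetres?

26550 mm

At most 420 each: 1370/420 = 3.26, giving 4 ramp runs. That means 3 intermediate landings.
Ramp run (horizontal) at 1:15: 1370 × 15 = 20550 mm.
3 intermediate landings contribute 3 × 2000 = 6000 mm.
Developed length = 20550 + 6000 = 26550 mm.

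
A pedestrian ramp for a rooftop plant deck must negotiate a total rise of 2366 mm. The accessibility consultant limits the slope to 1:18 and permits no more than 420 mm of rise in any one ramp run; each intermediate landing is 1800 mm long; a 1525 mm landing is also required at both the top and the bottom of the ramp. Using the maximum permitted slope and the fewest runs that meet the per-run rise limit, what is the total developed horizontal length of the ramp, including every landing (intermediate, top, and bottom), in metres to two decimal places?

2366 / 420 = 5.633 → round up to 6 ramp runs. That means 5 intermediate landings.
Horizontal run for 2366 mm of rise at 1:18 is 2366 × 18 = 42588 mm.
Intermediate landings: 5 × 1800 = 9000 mm.
Top and bottom landings: 2 × 1525 = 3050 mm.
Total = 42588 + 9000 + 3050 = 54638 mm.
= 54.64 m.

54.64 m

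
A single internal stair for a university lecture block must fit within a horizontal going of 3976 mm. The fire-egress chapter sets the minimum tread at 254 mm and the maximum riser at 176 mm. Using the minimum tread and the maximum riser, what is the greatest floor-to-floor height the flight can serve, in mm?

2816 mm

Treads that fit: ⌊3976 / 254⌋ = 15.
Risers = treads + 1 = 16.
Maximum height = 16 × 176 = 2816 mm.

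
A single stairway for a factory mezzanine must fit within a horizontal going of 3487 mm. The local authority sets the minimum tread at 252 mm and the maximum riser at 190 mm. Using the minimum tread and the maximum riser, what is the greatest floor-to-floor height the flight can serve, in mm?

2660 mm

Treads that fit: ⌊3487 / 252⌋ = 13.
Risers = treads + 1 = 14.
Maximum height = 14 × 190 = 2660 mm.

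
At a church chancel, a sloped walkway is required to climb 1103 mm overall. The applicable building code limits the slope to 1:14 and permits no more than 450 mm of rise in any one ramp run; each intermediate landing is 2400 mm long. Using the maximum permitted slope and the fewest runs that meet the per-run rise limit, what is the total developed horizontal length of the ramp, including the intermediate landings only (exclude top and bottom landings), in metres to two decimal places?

20.24 m

1103 / 450 = 2.45, so 3 ramp runs are needed. That means 2 intermediate landings.
Ramp run (horizontal) at 1:14: 1103 × 14 = 15442 mm.
Intermediate landings: 2 × 2400 = 4800 mm.
Total developed length = 15442 + 4800 = 20242 mm.
= 20.24 m.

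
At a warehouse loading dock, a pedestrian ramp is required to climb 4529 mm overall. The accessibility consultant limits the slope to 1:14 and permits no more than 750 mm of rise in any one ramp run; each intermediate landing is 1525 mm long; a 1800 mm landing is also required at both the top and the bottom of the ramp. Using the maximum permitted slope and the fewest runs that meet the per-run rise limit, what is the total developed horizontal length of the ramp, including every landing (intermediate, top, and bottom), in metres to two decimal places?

4529 / 750 = 6.039 → round up to 7 ramp runs. That means 6 intermediate landings.
Ramp run (horizontal) at 1:14: 4529 × 14 = 63406 mm.
Intermediate landings: 6 × 1525 = 9150 mm.
Top and bottom landings: 2 × 1800 = 3600 mm.
Total = 63406 + 9150 + 3600 = 76156 mm.
= 76.16 m.

76.16 m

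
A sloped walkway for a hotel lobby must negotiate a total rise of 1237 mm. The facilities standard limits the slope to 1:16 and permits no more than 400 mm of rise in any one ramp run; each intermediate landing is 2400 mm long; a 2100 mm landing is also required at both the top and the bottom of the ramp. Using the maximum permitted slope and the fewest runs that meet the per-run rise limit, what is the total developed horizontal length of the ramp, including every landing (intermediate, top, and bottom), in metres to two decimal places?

31.19 m

⌈1237/400⌉ = 4 ramp runs. That means 3 intermediate landings.
Ramp run (horizontal) at 1:16: 1237 × 16 = 19792 mm.
3 intermediate landings contribute 3 × 2400 = 7200 mm.
Top and bottom landings: 2 × 2100 = 4200 mm.
Total = 19792 + 7200 + 4200 = 31192 mm.
= 31.19 m.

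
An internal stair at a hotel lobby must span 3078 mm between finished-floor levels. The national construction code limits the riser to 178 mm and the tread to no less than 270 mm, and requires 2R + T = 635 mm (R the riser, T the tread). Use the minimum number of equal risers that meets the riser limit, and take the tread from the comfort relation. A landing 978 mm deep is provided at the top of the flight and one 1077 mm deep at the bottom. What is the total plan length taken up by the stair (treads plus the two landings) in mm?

⌈3078/178⌉ = 18 risers.
Each riser is 3078/18 = 171 mm (≤ 178 mm).
T = 635 − 2·171 = 293 mm, which satisfies the 270 mm minimum.
Treads = 18 − 1 = 17; going = 17 × 293 = 4981 mm.
Enclosure = 4981 + 978 + 1077 = 7036 mm.

7036 mm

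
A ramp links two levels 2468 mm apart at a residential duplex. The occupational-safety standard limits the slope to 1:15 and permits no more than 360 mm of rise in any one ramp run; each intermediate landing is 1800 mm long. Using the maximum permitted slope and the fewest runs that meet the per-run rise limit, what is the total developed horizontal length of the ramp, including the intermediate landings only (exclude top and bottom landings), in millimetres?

⌈2468/360⌉ = 7 ramp runs. That means 6 intermediate landings.
Horizontal run for 2468 mm of rise at 1:15 is 2468 × 15 = 37020 mm.
Intermediate landings: 6 × 1800 = 10800 mm.
Total developed length = 37020 + 10800 = 47820 mm.

47820 mm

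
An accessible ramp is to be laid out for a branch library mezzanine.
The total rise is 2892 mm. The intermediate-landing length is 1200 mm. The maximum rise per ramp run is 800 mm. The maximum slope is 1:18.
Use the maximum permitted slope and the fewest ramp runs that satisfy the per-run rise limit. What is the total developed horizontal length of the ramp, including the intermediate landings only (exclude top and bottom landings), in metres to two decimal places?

55.66 m

2892 / 800 = 3.62, so 4 ramp runs are needed. That means 3 intermediate landings.
Horizontal run for 2892 mm of rise at 1:18 is 2892 × 18 = 52056 mm.
Intermediate landings: 3 × 1200 = 3600 mm.
Total developed length = 52056 + 3600 = 55656 mm.
= 55.66 m.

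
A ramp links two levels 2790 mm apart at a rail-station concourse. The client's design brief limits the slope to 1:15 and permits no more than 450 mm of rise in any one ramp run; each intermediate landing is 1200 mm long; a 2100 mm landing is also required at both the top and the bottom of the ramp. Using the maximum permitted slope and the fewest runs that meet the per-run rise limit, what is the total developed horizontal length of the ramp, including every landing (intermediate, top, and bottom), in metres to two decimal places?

53.25 m

2790 / 450 = 6.200 → round up to 7 ramp runs. That means 6 intermediate landings.
Ramp run (horizontal) at 1:15: 2790 × 15 = 41850 mm.
6 intermediate landings contribute 6 × 1200 = 7200 mm.
Top and bottom landings: 2 × 2100 = 4200 mm.
Total = 41850 + 7200 + 4200 = 53250 mm.
= 53.25 m.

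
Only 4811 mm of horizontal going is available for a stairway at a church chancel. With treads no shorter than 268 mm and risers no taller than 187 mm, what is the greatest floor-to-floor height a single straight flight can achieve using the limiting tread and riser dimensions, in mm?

3366 mm

4811 / 268 = 17.95, so 17 treads fit.
Risers = treads + 1 = 18.
Maximum height = 18 × 187 = 3366 mm.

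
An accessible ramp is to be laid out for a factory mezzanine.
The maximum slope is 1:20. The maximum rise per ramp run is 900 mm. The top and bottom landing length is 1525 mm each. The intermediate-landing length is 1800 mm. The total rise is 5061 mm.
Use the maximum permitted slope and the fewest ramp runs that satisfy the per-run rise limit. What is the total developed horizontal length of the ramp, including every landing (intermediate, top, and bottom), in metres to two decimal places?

113.27 m

5061 / 900 = 5.623 → round up to 6 ramp runs. That means 5 intermediate landings.
Horizontal run for 5061 mm of rise at 1:20 is 5061 × 20 = 101220 mm.
5 intermediate landings contribute 5 × 1800 = 9000 mm.
Top and bottom landings: 2 × 1525 = 3050 mm.
Total = 101220 + 9000 + 3050 = 113270 mm.
= 113.27 m.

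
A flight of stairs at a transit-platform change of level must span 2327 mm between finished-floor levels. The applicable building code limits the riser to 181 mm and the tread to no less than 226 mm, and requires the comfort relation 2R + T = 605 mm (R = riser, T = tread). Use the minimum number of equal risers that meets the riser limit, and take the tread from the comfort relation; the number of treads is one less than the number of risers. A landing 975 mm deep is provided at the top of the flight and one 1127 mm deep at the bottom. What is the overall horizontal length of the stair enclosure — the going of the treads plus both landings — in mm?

5066 mm

2327 / 181 = 12.86, so 13 risers are needed.
Each riser is 2327/13 = 179 mm (≤ 181 mm).
T = 605 − 2·179 = 247 mm, which satisfies the 226 mm minimum.
Treads = 13 − 1 = 12; going = 12 × 247 = 2964 mm.
Enclosure = 2964 + 975 + 1127 = 5066 mm.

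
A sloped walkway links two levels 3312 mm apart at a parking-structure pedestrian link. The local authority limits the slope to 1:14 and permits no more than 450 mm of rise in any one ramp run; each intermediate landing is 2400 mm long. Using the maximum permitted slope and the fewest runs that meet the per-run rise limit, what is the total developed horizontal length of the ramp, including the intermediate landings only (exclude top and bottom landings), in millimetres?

3312 / 450 = 7.360 → round up to 8 ramp runs. That means 7 intermediate landings.
Horizontal run for 3312 mm of rise at 1:14 is 3312 × 14 = 46368 mm.
7 intermediate landings contribute 7 × 2400 = 16800 mm.
Total developed length = 46368 + 16800 = 63168 mm.

63168 mm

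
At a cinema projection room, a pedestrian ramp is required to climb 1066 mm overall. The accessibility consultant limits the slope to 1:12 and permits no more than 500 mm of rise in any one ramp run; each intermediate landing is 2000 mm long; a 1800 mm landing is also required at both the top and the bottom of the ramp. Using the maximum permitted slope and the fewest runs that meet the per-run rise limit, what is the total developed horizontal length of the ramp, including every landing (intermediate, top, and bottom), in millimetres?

1066 / 500 = 2.13, so 3 ramp runs are needed. That means 2 intermediate landings.
Ramp run (horizontal) at 1:12: 1066 × 12 = 12792 mm.
2 intermediate landings contribute 2 × 2000 = 4000 mm.
Top and bottom landings: 2 × 1800 = 3600 mm.
Total = 12792 + 4000 + 3600 = 20392 mm.

20392 mm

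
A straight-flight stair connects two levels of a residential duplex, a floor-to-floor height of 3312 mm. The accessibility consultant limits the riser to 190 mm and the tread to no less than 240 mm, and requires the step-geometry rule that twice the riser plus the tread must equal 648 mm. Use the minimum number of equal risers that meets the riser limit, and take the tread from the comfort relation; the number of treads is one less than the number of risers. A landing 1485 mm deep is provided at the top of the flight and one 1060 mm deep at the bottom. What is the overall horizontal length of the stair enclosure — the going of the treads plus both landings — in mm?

3312 / 190 = 17.43, so 18 risers are needed.
Riser R = 3312 / 18 = 184 mm, within the 190 mm limit.
From 2R + T = 648: T = 648 − 368 = 280 mm.
Going = (18 − 1) × 280 = 4760 mm.
Enclosure = 4760 + 1485 + 1060 = 7305 mm.

7305 mm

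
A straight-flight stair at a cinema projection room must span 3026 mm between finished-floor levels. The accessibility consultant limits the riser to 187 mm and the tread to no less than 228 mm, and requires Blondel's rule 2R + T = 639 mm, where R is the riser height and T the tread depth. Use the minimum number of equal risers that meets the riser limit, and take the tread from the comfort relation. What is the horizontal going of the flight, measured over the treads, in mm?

⌈3026/187⌉ = 17 risers.
Each riser is 3026/17 = 178 mm (≤ 187 mm).
T = 639 − 2·178 = 283 mm, which satisfies the 228 mm minimum.
Treads = 17 − 1 = 16; going = 16 × 283 = 4528 mm.

4528 mm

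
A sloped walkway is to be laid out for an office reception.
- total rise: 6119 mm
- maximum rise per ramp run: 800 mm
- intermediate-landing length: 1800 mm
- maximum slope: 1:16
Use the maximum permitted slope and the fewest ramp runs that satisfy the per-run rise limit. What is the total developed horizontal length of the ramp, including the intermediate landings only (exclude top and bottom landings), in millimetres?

6119 / 800 = 7.649 → round up to 8 ramp runs. That means 7 intermediate landings.
Horizontal run for 6119 mm of rise at 1:16 is 6119 × 16 = 97904 mm.
Intermediate landings: 7 × 1800 = 12600 mm.
Total developed length = 97904 + 12600 = 110504 mm.

110504 mm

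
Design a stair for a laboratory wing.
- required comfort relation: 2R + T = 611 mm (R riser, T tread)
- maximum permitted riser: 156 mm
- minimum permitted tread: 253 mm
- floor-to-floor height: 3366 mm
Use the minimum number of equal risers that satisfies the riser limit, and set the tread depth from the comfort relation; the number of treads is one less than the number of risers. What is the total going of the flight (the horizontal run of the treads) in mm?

At most 156 each: 3366/156 = 21.58, giving 22 risers.
R = 3366 ÷ 22 = 153 mm.
From 2R + T = 611: T = 611 − 306 = 305 mm.
Going = (22 − 1) × 305 = 6405 mm.

6405 mm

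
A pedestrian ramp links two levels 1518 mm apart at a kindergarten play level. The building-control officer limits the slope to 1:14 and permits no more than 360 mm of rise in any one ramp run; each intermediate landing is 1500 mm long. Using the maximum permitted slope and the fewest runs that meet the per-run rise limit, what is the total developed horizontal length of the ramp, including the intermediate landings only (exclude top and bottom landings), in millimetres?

27252 mm

1518 / 360 = 4.22, so 5 ramp runs are needed. That means 4 intermediate landings.
Ramp run (horizontal) at 1:14: 1518 × 14 = 21252 mm.
Intermediate landings: 4 × 1500 = 6000 mm.
Total developed length = 21252 + 6000 = 27252 mm.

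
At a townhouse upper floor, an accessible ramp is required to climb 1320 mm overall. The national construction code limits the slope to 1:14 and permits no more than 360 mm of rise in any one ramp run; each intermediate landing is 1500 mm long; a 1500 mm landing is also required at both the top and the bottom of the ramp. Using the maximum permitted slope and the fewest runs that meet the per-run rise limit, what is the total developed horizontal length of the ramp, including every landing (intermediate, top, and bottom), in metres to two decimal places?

1320 / 360 = 3.667 → round up to 4 ramp runs. That means 3 intermediate landings.
Ramp run (horizontal) at 1:14: 1320 × 14 = 18480 mm.
3 intermediate landings contribute 3 × 1500 = 4500 mm.
Top and bottom landings: 2 × 1500 = 3000 mm.
Total = 18480 + 4500 + 3000 = 25980 mm.
= 25.98 m.

25.98 m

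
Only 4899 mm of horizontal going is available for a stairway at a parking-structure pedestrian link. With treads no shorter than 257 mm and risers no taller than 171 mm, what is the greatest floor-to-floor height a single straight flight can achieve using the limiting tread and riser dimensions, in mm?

4899 / 257 = 19.06, so 19 treads fit.
Risers = treads + 1 = 20.
Maximum height = 20 × 171 = 3420 mm.

3420 mm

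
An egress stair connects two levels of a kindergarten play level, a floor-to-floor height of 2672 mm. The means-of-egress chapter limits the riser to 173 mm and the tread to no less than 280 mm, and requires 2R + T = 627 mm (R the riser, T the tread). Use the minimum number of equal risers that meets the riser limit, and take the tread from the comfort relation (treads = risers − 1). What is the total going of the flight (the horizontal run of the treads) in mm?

⌈2672/173⌉ = 16 risers.
Each riser is 2672/16 = 167 mm (≤ 173 mm).
From 2R + T = 627: T = 627 − 334 = 293 mm.
Going = (16 − 1) × 293 = 4395 mm.

4395 mm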